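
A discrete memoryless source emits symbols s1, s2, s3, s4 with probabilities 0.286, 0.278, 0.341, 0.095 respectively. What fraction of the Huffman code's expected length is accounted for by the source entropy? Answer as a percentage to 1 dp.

Entropy H = −Σ p log₂ p ≈ 1.8818 bits.
Huffman merges: 19/200+139/500→373/1000; 143/500+341/1000→627/1000; 373/1000+627/1000→1. L = 2 ≈ 2.0000.
Efficiency = H/L = 1.8818/2.0000 = 94.1%.

94.1%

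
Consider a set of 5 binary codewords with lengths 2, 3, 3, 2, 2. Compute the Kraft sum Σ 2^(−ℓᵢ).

1

With common denominator 2^3 = 8: Σ 2^(−ℓᵢ) = 2/8 + 1/8 + 1/8 + 2/8 + 2/8 = 8/8 = 1.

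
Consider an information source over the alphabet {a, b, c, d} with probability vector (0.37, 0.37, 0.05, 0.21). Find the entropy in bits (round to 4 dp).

H = −Σ pᵢ log₂ pᵢ.
−0.37·log₂(0.37) = 0.5307
−0.37·log₂(0.37) = 0.5307
−0.05·log₂(0.05) = 0.2161
−0.21·log₂(0.21) = 0.4728
Sum ≈ 1.7504 → 1.7504 bits.

1.7504 bits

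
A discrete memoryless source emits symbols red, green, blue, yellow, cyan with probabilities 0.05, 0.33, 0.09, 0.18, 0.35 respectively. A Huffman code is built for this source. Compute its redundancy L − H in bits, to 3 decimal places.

0.078 bits

Entropy H = −Σ p log₂ p ≈ 2.0320 bits.
Huffman merges: 1/20+9/100→7/50; 7/50+9/50→8/25; 8/25+33/100→13/20; 7/20+13/20→1. L = 211/100 ≈ 2.1100.
L − H = 2.1100 − 2.0320 = 0.078 bits.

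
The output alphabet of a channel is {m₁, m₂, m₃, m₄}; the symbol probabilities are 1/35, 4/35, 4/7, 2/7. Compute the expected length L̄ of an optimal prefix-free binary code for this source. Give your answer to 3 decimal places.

Repeatedly combine the two least-probable nodes; the expected code length is the sum of the merged weights.
merge 1/35 + 4/35 → 1/7
merge 1/7 + 2/7 → 3/7
merge 3/7 + 4/7 → 1
L = 1/7 + 3/7 + 1 = 11/7 ≈ 1.571 bits/symbol.

1.571 bits/symbol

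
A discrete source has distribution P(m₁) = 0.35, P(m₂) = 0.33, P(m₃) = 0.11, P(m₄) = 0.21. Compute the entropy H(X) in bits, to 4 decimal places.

H = −Σ pᵢ log₂ pᵢ.
−0.35·log₂(0.35) = 0.5301
−0.33·log₂(0.33) = 0.5278
−0.11·log₂(0.11) = 0.3503
−0.21·log₂(0.21) = 0.4728
Sum ≈ 1.8810 → 1.8810 bits.

1.8810 bits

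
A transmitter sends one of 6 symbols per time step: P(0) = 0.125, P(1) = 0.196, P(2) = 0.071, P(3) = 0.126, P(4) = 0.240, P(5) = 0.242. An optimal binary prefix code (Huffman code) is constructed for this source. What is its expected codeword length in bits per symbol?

2.518 bits/symbol

Repeatedly combine the two least-probable nodes; the expected code length is the sum of the merged weights.
merge 71/1000 + 1/8 → 49/250
merge 63/500 + 49/250 → 161/500
merge 49/250 + 6/25 → 109/250
merge 121/500 + 161/500 → 141/250
merge 109/250 + 141/250 → 1
L = 49/250 + 161/500 + 109/250 + 141/250 + 1 = 1259/500 = 2.518 bits/symbol.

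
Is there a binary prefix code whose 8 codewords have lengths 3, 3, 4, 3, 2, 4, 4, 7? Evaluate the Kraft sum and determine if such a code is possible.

With common denominator 2^7 = 128: Σ 2^(−ℓᵢ) = 16/128 + 16/128 + 8/128 + 16/128 + 32/128 + 8/128 + 8/128 + 1/128 = 105/128 = 0.8203125.
Kraft's inequality requires Σ ≤ 1; here Σ = 0.8203125 ≤ 1, so such a prefix code exists.

0.8203125; yes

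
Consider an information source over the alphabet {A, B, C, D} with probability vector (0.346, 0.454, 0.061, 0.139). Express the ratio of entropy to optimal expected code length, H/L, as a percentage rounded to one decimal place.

Entropy H = −Σ p log₂ p ≈ 1.6888 bits.
Huffman merges: 61/1000+139/1000→1/5; 1/5+173/500→273/500; 227/500+273/500→1. L = 873/500 ≈ 1.7460.
Efficiency = H/L = 1.6888/1.7460 = 96.7%.

96.7%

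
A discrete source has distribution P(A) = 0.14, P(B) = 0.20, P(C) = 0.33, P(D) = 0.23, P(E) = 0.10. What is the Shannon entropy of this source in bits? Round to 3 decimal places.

H = −Σ pᵢ log₂ pᵢ.
−0.14·log₂(0.14) = 0.3971
−0.20·log₂(0.20) = 0.4644
−0.33·log₂(0.33) = 0.5278
−0.23·log₂(0.23) = 0.4877
−0.10·log₂(0.10) = 0.3322
Sum ≈ 2.2092 → 2.209 bits.

2.209 bits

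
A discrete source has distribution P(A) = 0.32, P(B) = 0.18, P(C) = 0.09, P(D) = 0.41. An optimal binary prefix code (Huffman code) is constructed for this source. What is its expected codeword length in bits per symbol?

1.86 bits/symbol

Repeatedly combine the two least-probable nodes; the expected code length is the sum of the merged weights.
merge 9/100 + 9/50 → 27/100
merge 27/100 + 8/25 → 59/100
merge 41/100 + 59/100 → 1
L = 27/100 + 59/100 + 1 = 93/50 = 1.86 bits/symbol.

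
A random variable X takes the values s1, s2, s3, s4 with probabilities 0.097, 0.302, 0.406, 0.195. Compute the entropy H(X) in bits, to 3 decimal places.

1.836 bits

H = −Σ pᵢ log₂ pᵢ.
−0.097·log₂(0.097) = 0.3265
−0.302·log₂(0.302) = 0.5217
−0.406·log₂(0.406) = 0.5280
−0.195·log₂(0.195) = 0.4599
Sum ≈ 1.8360 → 1.836 bits.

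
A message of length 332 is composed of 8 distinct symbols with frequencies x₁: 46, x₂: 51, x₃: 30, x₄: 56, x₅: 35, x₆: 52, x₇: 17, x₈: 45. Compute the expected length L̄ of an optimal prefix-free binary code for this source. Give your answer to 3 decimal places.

Probabilities are the counts divided by 332.
Repeatedly combine the two least-probable nodes; the expected code length is the sum of the merged weights.
merge 17/332 + 15/166 → 47/332
merge 35/332 + 45/332 → 20/83
merge 23/166 + 47/332 → 93/332
merge 51/332 + 13/83 → 103/332
merge 14/83 + 20/83 → 34/83
merge 93/332 + 103/332 → 49/83
merge 34/83 + 49/83 → 1
L = 47/332 + 20/83 + 93/332 + 103/332 + 34/83 + 49/83 + 1 = 987/332 ≈ 2.973 bits/symbol.

2.973 bits/symbol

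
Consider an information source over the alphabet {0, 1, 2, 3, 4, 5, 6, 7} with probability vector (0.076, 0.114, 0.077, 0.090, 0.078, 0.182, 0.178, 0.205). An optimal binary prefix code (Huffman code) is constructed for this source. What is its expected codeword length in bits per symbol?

2.934 bits/symbol

Repeatedly combine the two least-probable nodes; the expected code length is the sum of the merged weights.
merge 19/250 + 77/1000 → 153/1000
merge 39/500 + 9/100 → 21/125
merge 57/500 + 153/1000 → 267/1000
merge 21/125 + 89/500 → 173/500
merge 91/500 + 41/200 → 387/1000
merge 267/1000 + 173/500 → 613/1000
merge 387/1000 + 613/1000 → 1
L = 153/1000 + 21/125 + 267/1000 + 173/500 + 387/1000 + 613/1000 + 1 = 1467/500 = 2.934 bits/symbol.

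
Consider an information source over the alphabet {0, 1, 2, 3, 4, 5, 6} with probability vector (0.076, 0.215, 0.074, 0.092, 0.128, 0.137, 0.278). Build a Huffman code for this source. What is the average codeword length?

Repeatedly combine the two least-probable nodes; the expected code length is the sum of the merged weights.
merge 37/500 + 19/250 → 3/20
merge 23/250 + 16/125 → 11/50
merge 137/1000 + 3/20 → 287/1000
merge 43/200 + 11/50 → 87/200
merge 139/500 + 287/1000 → 113/200
merge 87/200 + 113/200 → 1
L = 3/20 + 11/50 + 287/1000 + 87/200 + 113/200 + 1 = 2657/1000 = 2.657 bits/symbol.

2.657 bits/symbol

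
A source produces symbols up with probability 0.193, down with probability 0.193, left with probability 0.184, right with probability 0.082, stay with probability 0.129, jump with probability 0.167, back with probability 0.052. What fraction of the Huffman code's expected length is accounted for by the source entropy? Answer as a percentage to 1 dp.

98.1%

Entropy H = −Σ p log₂ p ≈ 2.6955 bits.
Huffman merges: 13/250+41/500→67/500; 129/1000+67/500→263/1000; 167/1000+23/125→351/1000; 193/1000+193/1000→193/500; 263/1000+351/1000→307/500; 193/500+307/500→1. L = 687/250 ≈ 2.7480.
Efficiency = H/L = 2.6955/2.7480 = 98.1%.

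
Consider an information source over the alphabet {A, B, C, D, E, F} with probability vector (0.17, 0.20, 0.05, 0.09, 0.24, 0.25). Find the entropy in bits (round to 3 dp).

H = −Σ pᵢ log₂ pᵢ.
−0.17·log₂(0.17) = 0.4346
−0.20·log₂(0.20) = 0.4644
−0.05·log₂(0.05) = 0.2161
−0.09·log₂(0.09) = 0.3127
−0.24·log₂(0.24) = 0.4941
−0.25·log₂(0.25) = 0.5000
Sum ≈ 2.4219 → 2.422 bits.

2.422 bits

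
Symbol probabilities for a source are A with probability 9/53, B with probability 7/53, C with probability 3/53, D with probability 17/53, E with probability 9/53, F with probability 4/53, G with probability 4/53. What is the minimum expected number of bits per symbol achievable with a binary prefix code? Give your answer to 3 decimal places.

2.642 bits/symbol

Repeatedly combine the two least-probable nodes; the expected code length is the sum of the merged weights.
merge 3/53 + 4/53 → 7/53
merge 4/53 + 7/53 → 11/53
merge 7/53 + 9/53 → 16/53
merge 9/53 + 11/53 → 20/53
merge 16/53 + 17/53 → 33/53
merge 20/53 + 33/53 → 1
L = 7/53 + 11/53 + 16/53 + 20/53 + 33/53 + 1 = 140/53 ≈ 2.642 bits/symbol.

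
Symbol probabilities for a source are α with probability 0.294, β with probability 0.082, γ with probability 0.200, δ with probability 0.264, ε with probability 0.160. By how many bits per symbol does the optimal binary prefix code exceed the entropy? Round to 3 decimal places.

0.032 bits

Entropy H = −Σ p log₂ p ≈ 2.2098 bits.
Huffman merges: 41/500+4/25→121/500; 1/5+121/500→221/500; 33/125+147/500→279/500; 221/500+279/500→1. L = 1121/500 ≈ 2.2420.
L − H = 2.2420 − 2.2098 = 0.032 bits.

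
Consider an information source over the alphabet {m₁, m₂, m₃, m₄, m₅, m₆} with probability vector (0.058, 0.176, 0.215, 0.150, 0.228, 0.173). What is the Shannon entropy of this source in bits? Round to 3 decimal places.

H = −Σ pᵢ log₂ pᵢ.
−0.058·log₂(0.058) = 0.2383
−0.176·log₂(0.176) = 0.4411
−0.215·log₂(0.215) = 0.4768
−0.150·log₂(0.150) = 0.4105
−0.228·log₂(0.228) = 0.4863
−0.173·log₂(0.173) = 0.4379
Sum ≈ 2.4909 → 2.491 bits.

2.491 bits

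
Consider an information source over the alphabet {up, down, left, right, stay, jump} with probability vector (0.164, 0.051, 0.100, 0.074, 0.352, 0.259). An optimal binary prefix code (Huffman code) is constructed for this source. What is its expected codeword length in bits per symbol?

2.35 bits/symbol

Repeatedly combine the two least-probable nodes; the expected code length is the sum of the merged weights.
merge 51/1000 + 37/500 → 1/8
merge 1/10 + 1/8 → 9/40
merge 41/250 + 9/40 → 389/1000
merge 259/1000 + 44/125 → 611/1000
merge 389/1000 + 611/1000 → 1
L = 1/8 + 9/40 + 389/1000 + 611/1000 + 1 = 47/20 = 2.35 bits/symbol.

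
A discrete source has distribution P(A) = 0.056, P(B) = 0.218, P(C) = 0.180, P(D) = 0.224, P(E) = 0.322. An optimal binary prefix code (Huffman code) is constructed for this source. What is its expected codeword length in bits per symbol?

2.236 bits/symbol

Repeatedly combine the two least-probable nodes; the expected code length is the sum of the merged weights.
merge 7/125 + 9/50 → 59/250
merge 109/500 + 28/125 → 221/500
merge 59/250 + 161/500 → 279/500
merge 221/500 + 279/500 → 1
L = 59/250 + 221/500 + 279/500 + 1 = 559/250 = 2.236 bits/symbol.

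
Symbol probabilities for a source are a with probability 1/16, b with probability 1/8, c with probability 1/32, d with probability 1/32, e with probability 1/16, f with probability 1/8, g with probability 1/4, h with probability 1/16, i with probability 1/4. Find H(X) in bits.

Each probability is a power of 1/2, so log₂(1/p) is an integer.
H = Σ p·log₂(1/p) = 1/16·4 + 1/8·3 + 1/32·5 + 1/32·5 + 1/16·4 + 1/8·3 + 1/4·2 + 1/16·4 + 1/4·2 = 2.8125 bits.

2.8125 bits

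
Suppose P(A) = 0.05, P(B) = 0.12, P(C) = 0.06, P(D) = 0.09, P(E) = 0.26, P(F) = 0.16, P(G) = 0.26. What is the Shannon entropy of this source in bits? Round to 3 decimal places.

H = −Σ pᵢ log₂ pᵢ.
−0.05·log₂(0.05) = 0.2161
−0.12·log₂(0.12) = 0.3671
−0.06·log₂(0.06) = 0.2435
−0.09·log₂(0.09) = 0.3127
−0.26·log₂(0.26) = 0.5053
−0.16·log₂(0.16) = 0.4230
−0.26·log₂(0.26) = 0.5053
Sum ≈ 2.5729 → 2.573 bits.

2.573 bits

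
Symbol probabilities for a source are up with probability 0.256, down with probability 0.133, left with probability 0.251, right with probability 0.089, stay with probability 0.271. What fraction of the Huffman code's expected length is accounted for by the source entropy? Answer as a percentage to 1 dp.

Entropy H = −Σ p log₂ p ≈ 2.2120 bits.
Huffman merges: 89/1000+133/1000→111/500; 111/500+251/1000→473/1000; 32/125+271/1000→527/1000; 473/1000+527/1000→1. L = 1111/500 ≈ 2.2220.
Efficiency = H/L = 2.2120/2.2220 = 99.5%.

99.5%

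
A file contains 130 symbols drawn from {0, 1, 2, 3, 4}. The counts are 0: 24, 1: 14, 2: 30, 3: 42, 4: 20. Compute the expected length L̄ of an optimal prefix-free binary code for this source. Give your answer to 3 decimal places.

2.262 bits/symbol

Probabilities are the counts divided by 130.
Repeatedly combine the two least-probable nodes; the expected code length is the sum of the merged weights.
merge 7/65 + 2/13 → 17/65
merge 12/65 + 3/13 → 27/65
merge 17/65 + 21/65 → 38/65
merge 27/65 + 38/65 → 1
L = 17/65 + 27/65 + 38/65 + 1 = 147/65 ≈ 2.262 bits/symbol.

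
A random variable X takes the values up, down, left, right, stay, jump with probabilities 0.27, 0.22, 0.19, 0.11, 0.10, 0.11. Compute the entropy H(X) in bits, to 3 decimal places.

2.479 bits

H = −Σ pᵢ log₂ pᵢ.
−0.27·log₂(0.27) = 0.5100
−0.22·log₂(0.22) = 0.4806
−0.19·log₂(0.19) = 0.4552
−0.11·log₂(0.11) = 0.3503
−0.10·log₂(0.10) = 0.3322
−0.11·log₂(0.11) = 0.3503
Sum ≈ 2.4786 → 2.479 bits.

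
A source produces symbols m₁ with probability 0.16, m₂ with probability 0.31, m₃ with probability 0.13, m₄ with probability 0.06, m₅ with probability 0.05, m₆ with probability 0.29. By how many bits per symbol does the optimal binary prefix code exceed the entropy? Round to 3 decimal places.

Entropy H = −Σ p log₂ p ≈ 2.3070 bits.
Huffman merges: 1/20+3/50→11/100; 11/100+13/100→6/25; 4/25+6/25→2/5; 29/100+31/100→3/5; 2/5+3/5→1. L = 47/20 ≈ 2.3500.
L − H = 2.3500 − 2.3070 = 0.043 bits.

0.043 bits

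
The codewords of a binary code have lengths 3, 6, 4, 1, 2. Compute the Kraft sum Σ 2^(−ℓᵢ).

With common denominator 2^6 = 64: Σ 2^(−ℓᵢ) = 8/64 + 1/64 + 4/64 + 32/64 + 16/64 = 61/64 = 0.953125.

0.953125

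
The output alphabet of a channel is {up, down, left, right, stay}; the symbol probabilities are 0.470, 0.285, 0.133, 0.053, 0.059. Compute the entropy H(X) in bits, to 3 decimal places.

1.881 bits

H = −Σ pᵢ log₂ pᵢ.
−0.470·log₂(0.470) = 0.5120
−0.285·log₂(0.285) = 0.5161
−0.133·log₂(0.133) = 0.3871
−0.053·log₂(0.053) = 0.2246
−0.059·log₂(0.059) = 0.2409
Sum ≈ 1.8807 → 1.881 bits.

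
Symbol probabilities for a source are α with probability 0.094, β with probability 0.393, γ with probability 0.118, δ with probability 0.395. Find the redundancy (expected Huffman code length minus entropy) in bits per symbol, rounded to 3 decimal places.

0.074 bits

Entropy H = −Σ p log₂ p ≈ 1.7433 bits.
Huffman merges: 47/500+59/500→53/250; 53/250+393/1000→121/200; 79/200+121/200→1. L = 1817/1000 ≈ 1.8170.
L − H = 1.8170 − 1.7433 = 0.074 bits.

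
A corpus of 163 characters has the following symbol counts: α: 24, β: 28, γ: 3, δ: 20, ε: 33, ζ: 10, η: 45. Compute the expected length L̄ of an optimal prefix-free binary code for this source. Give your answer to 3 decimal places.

Probabilities are the counts divided by 163.
Repeatedly combine the two least-probable nodes; the expected code length is the sum of the merged weights.
merge 3/163 + 10/163 → 13/163
merge 13/163 + 20/163 → 33/163
merge 24/163 + 28/163 → 52/163
merge 33/163 + 33/163 → 66/163
merge 45/163 + 52/163 → 97/163
merge 66/163 + 97/163 → 1
L = 13/163 + 33/163 + 52/163 + 66/163 + 97/163 + 1 = 424/163 ≈ 2.601 bits/symbol.

2.601 bits/symbol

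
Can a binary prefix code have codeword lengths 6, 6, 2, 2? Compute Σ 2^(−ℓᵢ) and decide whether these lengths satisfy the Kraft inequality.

0.53125; yes

With common denominator 2^6 = 64: Σ 2^(−ℓᵢ) = 1/64 + 1/64 + 16/64 + 16/64 = 34/64 = 0.53125.
Kraft's inequality requires Σ ≤ 1; here Σ = 0.53125 ≤ 1, so such a prefix code exists.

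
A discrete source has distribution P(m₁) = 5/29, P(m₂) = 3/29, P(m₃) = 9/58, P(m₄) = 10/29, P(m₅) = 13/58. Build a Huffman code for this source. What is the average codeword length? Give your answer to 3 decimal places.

2.259 bits/symbol

Repeatedly combine the two least-probable nodes; the expected code length is the sum of the merged weights.
merge 3/29 + 9/58 → 15/58
merge 5/29 + 13/58 → 23/58
merge 15/58 + 10/29 → 35/58
merge 23/58 + 35/58 → 1
L = 15/58 + 23/58 + 35/58 + 1 = 131/58 ≈ 2.259 bits/symbol.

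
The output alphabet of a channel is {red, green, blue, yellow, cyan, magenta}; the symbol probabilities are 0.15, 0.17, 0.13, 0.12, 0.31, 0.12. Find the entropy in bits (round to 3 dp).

H = −Σ pᵢ log₂ pᵢ.
−0.15·log₂(0.15) = 0.4105
−0.17·log₂(0.17) = 0.4346
−0.13·log₂(0.13) = 0.3826
−0.12·log₂(0.12) = 0.3671
−0.31·log₂(0.31) = 0.5238
−0.12·log₂(0.12) = 0.3671
Sum ≈ 2.4857 → 2.486 bits.

2.486 bits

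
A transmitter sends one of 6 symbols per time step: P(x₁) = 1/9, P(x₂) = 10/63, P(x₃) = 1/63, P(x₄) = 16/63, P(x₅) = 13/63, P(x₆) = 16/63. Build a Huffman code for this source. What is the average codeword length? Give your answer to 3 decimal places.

2.413 bits/symbol

Repeatedly combine the two least-probable nodes; the expected code length is the sum of the merged weights.
merge 1/63 + 1/9 → 8/63
merge 8/63 + 10/63 → 2/7
merge 13/63 + 16/63 → 29/63
merge 16/63 + 2/7 → 34/63
merge 29/63 + 34/63 → 1
L = 8/63 + 2/7 + 29/63 + 34/63 + 1 = 152/63 ≈ 2.413 bits/symbol.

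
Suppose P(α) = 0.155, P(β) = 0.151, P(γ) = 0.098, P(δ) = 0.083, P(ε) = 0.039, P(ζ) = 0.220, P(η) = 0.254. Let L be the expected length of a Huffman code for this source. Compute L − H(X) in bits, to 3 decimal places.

0.028 bits

Entropy H = −Σ p log₂ p ≈ 2.6205 bits.
Huffman merges: 39/1000+83/1000→61/500; 49/500+61/500→11/50; 151/1000+31/200→153/500; 11/50+11/50→11/25; 127/500+153/500→14/25; 11/25+14/25→1. L = 331/125 ≈ 2.6480.
L − H = 2.6480 − 2.6205 = 0.028 bits.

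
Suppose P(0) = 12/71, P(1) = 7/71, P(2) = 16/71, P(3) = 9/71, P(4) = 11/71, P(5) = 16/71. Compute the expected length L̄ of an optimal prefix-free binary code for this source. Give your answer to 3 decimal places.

2.549 bits/symbol

Repeatedly combine the two least-probable nodes; the expected code length is the sum of the merged weights.
merge 7/71 + 9/71 → 16/71
merge 11/71 + 12/71 → 23/71
merge 16/71 + 16/71 → 32/71
merge 16/71 + 23/71 → 39/71
merge 32/71 + 39/71 → 1
L = 16/71 + 23/71 + 32/71 + 39/71 + 1 = 181/71 ≈ 2.549 bits/symbol.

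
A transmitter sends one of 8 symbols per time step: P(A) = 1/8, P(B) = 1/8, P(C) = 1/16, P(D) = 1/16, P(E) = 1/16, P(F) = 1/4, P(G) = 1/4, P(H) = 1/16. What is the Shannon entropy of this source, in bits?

Each probability is a power of 1/2, so log₂(1/p) is an integer.
H = Σ p·log₂(1/p) = 1/8·3 + 1/8·3 + 1/16·4 + 1/16·4 + 1/16·4 + 1/4·2 + 1/4·2 + 1/16·4 = 2.75 bits.

2.75 bits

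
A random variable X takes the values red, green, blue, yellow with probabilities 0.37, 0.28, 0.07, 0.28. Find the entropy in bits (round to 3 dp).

1.828 bits

H = −Σ pᵢ log₂ pᵢ.
−0.37·log₂(0.37) = 0.5307
−0.28·log₂(0.28) = 0.5142
−0.07·log₂(0.07) = 0.2686
−0.28·log₂(0.28) = 0.5142
Sum ≈ 1.8277 → 1.828 bits.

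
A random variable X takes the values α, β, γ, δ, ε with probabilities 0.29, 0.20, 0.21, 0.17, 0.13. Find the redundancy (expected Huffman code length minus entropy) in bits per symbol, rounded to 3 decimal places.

Entropy H = −Σ p log₂ p ≈ 2.2723 bits.
Huffman merges: 13/100+17/100→3/10; 1/5+21/100→41/100; 29/100+3/10→59/100; 41/100+59/100→1. L = 23/10 ≈ 2.3000.
L − H = 2.3000 − 2.2723 = 0.028 bits.

0.028 bits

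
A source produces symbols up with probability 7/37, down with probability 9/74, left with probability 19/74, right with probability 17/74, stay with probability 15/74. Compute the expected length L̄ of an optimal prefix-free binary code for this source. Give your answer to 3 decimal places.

2.311 bits/symbol

Repeatedly combine the two least-probable nodes; the expected code length is the sum of the merged weights.
merge 9/74 + 7/37 → 23/74
merge 15/74 + 17/74 → 16/37
merge 19/74 + 23/74 → 21/37
merge 16/37 + 21/37 → 1
L = 23/74 + 16/37 + 21/37 + 1 = 171/74 ≈ 2.311 bits/symbol.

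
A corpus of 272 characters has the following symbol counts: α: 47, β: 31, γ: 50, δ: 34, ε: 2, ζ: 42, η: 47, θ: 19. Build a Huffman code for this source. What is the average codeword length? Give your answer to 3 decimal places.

2.893 bits/symbol

Probabilities are the counts divided by 272.
Repeatedly combine the two least-probable nodes; the expected code length is the sum of the merged weights.
merge 1/136 + 19/272 → 21/272
merge 21/272 + 31/272 → 13/68
merge 1/8 + 21/136 → 19/68
merge 47/272 + 47/272 → 47/136
merge 25/136 + 13/68 → 3/8
merge 19/68 + 47/136 → 5/8
merge 3/8 + 5/8 → 1
L = 21/272 + 13/68 + 19/68 + 47/136 + 3/8 + 5/8 + 1 = 787/272 ≈ 2.893 bits/symbol.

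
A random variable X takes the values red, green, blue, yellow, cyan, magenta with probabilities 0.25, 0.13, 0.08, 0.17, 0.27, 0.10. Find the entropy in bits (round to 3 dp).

2.451 bits

H = −Σ pᵢ log₂ pᵢ.
−0.25·log₂(0.25) = 0.5000
−0.13·log₂(0.13) = 0.3826
−0.08·log₂(0.08) = 0.2915
−0.17·log₂(0.17) = 0.4346
−0.27·log₂(0.27) = 0.5100
−0.10·log₂(0.10) = 0.3322
Sum ≈ 2.4510 → 2.451 bits.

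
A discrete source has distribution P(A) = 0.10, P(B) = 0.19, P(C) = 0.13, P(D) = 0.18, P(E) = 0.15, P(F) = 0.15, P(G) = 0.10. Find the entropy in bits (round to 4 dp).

H = −Σ pᵢ log₂ pᵢ.
−0.10·log₂(0.10) = 0.3322
−0.19·log₂(0.19) = 0.4552
−0.13·log₂(0.13) = 0.3826
−0.18·log₂(0.18) = 0.4453
−0.15·log₂(0.15) = 0.4105
−0.15·log₂(0.15) = 0.4105
−0.10·log₂(0.10) = 0.3322
Sum ≈ 2.7687 → 2.7687 bits.

2.7687 bits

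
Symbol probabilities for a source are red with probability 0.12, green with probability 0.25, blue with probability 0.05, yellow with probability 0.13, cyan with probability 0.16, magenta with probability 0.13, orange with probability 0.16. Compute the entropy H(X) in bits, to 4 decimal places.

H = −Σ pᵢ log₂ pᵢ.
−0.12·log₂(0.12) = 0.3671
−0.25·log₂(0.25) = 0.5000
−0.05·log₂(0.05) = 0.2161
−0.13·log₂(0.13) = 0.3826
−0.16·log₂(0.16) = 0.4230
−0.13·log₂(0.13) = 0.3826
−0.16·log₂(0.16) = 0.4230
Sum ≈ 2.6945 → 2.6945 bits.

2.6945 bits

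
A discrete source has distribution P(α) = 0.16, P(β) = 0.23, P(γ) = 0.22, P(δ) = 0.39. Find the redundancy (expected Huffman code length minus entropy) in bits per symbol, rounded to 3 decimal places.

0.069 bits

Entropy H = −Σ p log₂ p ≈ 1.9211 bits.
Huffman merges: 4/25+11/50→19/50; 23/100+19/50→61/100; 39/100+61/100→1. L = 199/100 ≈ 1.9900.
L − H = 1.9900 − 1.9211 = 0.069 bits.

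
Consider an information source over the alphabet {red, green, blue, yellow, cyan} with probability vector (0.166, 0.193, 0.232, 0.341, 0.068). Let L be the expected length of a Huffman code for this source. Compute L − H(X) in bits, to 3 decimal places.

Entropy H = −Σ p log₂ p ≈ 2.1701 bits.
Huffman merges: 17/250+83/500→117/500; 193/1000+29/125→17/40; 117/500+341/1000→23/40; 17/40+23/40→1. L = 1117/500 ≈ 2.2340.
L − H = 2.2340 − 2.1701 = 0.064 bits.

0.064 bits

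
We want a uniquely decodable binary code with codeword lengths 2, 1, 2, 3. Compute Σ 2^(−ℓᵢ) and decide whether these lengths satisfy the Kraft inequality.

With common denominator 2^3 = 8: Σ 2^(−ℓᵢ) = 2/8 + 4/8 + 2/8 + 1/8 = 9/8 = 1.125.
Kraft's inequality requires Σ ≤ 1; here Σ = 1.125 > 1, so no such prefix code exists.

1.125; no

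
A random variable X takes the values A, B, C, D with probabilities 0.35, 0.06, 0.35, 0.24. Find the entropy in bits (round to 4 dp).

H = −Σ pᵢ log₂ pᵢ.
−0.35·log₂(0.35) = 0.5301
−0.06·log₂(0.06) = 0.2435
−0.35·log₂(0.35) = 0.5301
−0.24·log₂(0.24) = 0.4941
Sum ≈ 1.7979 → 1.7979 bits.

1.7979 bits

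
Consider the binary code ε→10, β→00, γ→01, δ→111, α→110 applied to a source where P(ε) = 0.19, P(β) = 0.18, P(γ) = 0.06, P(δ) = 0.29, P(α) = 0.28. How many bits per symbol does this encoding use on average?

L̄ = Σ pᵢ·ℓᵢ = 0.19·2 + 0.18·2 + 0.06·2 + 0.29·3 + 0.28·3 = 2.57 bits/symbol.

2.57 bits/symbol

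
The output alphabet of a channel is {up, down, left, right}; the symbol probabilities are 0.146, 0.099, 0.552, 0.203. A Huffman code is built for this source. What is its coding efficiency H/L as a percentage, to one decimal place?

Entropy H = −Σ p log₂ p ≈ 1.6758 bits.
Huffman merges: 99/1000+73/500→49/200; 203/1000+49/200→56/125; 56/125+69/125→1. L = 1693/1000 ≈ 1.6930.
Efficiency = H/L = 1.6758/1.6930 = 99.0%.

99.0%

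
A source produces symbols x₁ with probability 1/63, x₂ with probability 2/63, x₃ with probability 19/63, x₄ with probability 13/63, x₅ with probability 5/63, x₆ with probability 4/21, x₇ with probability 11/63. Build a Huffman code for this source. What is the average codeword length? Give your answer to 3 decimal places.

2.476 bits/symbol

Repeatedly combine the two least-probable nodes; the expected code length is the sum of the merged weights.
merge 1/63 + 2/63 → 1/21
merge 1/21 + 5/63 → 8/63
merge 8/63 + 11/63 → 19/63
merge 4/21 + 13/63 → 25/63
merge 19/63 + 19/63 → 38/63
merge 25/63 + 38/63 → 1
L = 1/21 + 8/63 + 19/63 + 25/63 + 38/63 + 1 = 52/21 ≈ 2.476 bits/symbol.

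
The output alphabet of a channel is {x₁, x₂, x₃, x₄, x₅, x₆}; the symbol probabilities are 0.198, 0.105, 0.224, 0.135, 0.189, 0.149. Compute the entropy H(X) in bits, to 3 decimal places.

H = −Σ pᵢ log₂ pᵢ.
−0.198·log₂(0.198) = 0.4626
−0.105·log₂(0.105) = 0.3414
−0.224·log₂(0.224) = 0.4835
−0.135·log₂(0.135) = 0.3900
−0.189·log₂(0.189) = 0.4543
−0.149·log₂(0.149) = 0.4092
Sum ≈ 2.5410 → 2.541 bits.

2.541 bits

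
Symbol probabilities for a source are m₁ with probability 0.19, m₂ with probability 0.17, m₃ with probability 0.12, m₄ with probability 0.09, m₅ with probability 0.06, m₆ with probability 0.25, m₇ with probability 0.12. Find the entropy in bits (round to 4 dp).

2.6801 bits

H = −Σ pᵢ log₂ pᵢ.
−0.19·log₂(0.19) = 0.4552
−0.17·log₂(0.17) = 0.4346
−0.12·log₂(0.12) = 0.3671
−0.09·log₂(0.09) = 0.3127
−0.06·log₂(0.06) = 0.2435
−0.25·log₂(0.25) = 0.5000
−0.12·log₂(0.12) = 0.3671
Sum ≈ 2.6801 → 2.6801 bits.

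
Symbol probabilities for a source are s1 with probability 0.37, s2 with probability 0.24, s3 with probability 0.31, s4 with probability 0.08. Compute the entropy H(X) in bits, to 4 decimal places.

1.8402 bits

H = −Σ pᵢ log₂ pᵢ.
−0.37·log₂(0.37) = 0.5307
−0.24·log₂(0.24) = 0.4941
−0.31·log₂(0.31) = 0.5238
−0.08·log₂(0.08) = 0.2915
Sum ≈ 1.8402 → 1.8402 bits.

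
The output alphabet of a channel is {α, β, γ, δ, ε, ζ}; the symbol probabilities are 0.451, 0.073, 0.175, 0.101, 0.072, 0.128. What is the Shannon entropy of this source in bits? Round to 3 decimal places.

H = −Σ pᵢ log₂ pᵢ.
−0.451·log₂(0.451) = 0.5181
−0.073·log₂(0.073) = 0.2756
−0.175·log₂(0.175) = 0.4401
−0.101·log₂(0.101) = 0.3341
−0.072·log₂(0.072) = 0.2733
−0.128·log₂(0.128) = 0.3796
Sum ≈ 2.2208 → 2.221 bits.

2.221 bits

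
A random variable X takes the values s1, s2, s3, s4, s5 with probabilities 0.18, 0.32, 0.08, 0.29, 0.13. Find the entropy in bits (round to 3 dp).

2.163 bits

H = −Σ pᵢ log₂ pᵢ.
−0.18·log₂(0.18) = 0.4453
−0.32·log₂(0.32) = 0.5260
−0.08·log₂(0.08) = 0.2915
−0.29·log₂(0.29) = 0.5179
−0.13·log₂(0.13) = 0.3826
Sum ≈ 2.1634 → 2.163 bits.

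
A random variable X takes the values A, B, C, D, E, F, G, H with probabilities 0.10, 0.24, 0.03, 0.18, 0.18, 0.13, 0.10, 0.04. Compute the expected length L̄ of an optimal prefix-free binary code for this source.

Repeatedly combine the two least-probable nodes; the expected code length is the sum of the merged weights.
merge 3/100 + 1/25 → 7/100
merge 7/100 + 1/10 → 17/100
merge 1/10 + 13/100 → 23/100
merge 17/100 + 9/50 → 7/20
merge 9/50 + 23/100 → 41/100
merge 6/25 + 7/20 → 59/100
merge 41/100 + 59/100 → 1
L = 7/100 + 17/100 + 23/100 + 7/20 + 41/100 + 59/100 + 1 = 141/50 = 2.82 bits/symbol.

2.82 bits/symbol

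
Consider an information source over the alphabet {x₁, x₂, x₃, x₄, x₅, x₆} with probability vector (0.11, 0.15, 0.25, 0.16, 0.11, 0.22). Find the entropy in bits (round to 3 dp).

2.515 bits

H = −Σ pᵢ log₂ pᵢ.
−0.11·log₂(0.11) = 0.3503
−0.15·log₂(0.15) = 0.4105
−0.25·log₂(0.25) = 0.5000
−0.16·log₂(0.16) = 0.4230
−0.11·log₂(0.11) = 0.3503
−0.22·log₂(0.22) = 0.4806
Sum ≈ 2.5147 → 2.515 bits.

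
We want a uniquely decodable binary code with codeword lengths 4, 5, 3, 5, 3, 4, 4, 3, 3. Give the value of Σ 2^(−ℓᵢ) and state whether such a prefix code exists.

0.75; yes

With common denominator 2^5 = 32: Σ 2^(−ℓᵢ) = 2/32 + 1/32 + 4/32 + 1/32 + 4/32 + 2/32 + 2/32 + 4/32 + 4/32 = 24/32 = 0.75.
Kraft's inequality requires Σ ≤ 1; here Σ = 0.75 ≤ 1, so such a prefix code exists.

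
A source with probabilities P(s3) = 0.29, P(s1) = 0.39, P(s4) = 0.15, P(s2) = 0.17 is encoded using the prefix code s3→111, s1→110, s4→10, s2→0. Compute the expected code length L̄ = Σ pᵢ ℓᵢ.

2.51 bits/symbol

L̄ = Σ pᵢ·ℓᵢ = 0.29·3 + 0.39·3 + 0.15·2 + 0.17·1 = 2.51 bits/symbol.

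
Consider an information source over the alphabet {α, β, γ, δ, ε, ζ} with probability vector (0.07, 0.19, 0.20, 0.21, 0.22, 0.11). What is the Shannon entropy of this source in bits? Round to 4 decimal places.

2.4919 bits

H = −Σ pᵢ log₂ pᵢ.
−0.07·log₂(0.07) = 0.2686
−0.19·log₂(0.19) = 0.4552
−0.20·log₂(0.20) = 0.4644
−0.21·log₂(0.21) = 0.4728
−0.22·log₂(0.22) = 0.4806
−0.11·log₂(0.11) = 0.3503
Sum ≈ 2.4919 → 2.4919 bits.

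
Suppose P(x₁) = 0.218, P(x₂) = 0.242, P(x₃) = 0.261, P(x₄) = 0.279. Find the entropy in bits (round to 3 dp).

H = −Σ pᵢ log₂ pᵢ.
−0.218·log₂(0.218) = 0.4791
−0.242·log₂(0.242) = 0.4954
−0.261·log₂(0.261) = 0.5058
−0.279·log₂(0.279) = 0.5138
Sum ≈ 1.9940 → 1.994 bits.

1.994 bits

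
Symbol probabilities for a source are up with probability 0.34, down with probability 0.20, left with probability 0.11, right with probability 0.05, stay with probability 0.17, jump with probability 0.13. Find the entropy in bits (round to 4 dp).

2.3772 bits

H = −Σ pᵢ log₂ pᵢ.
−0.34·log₂(0.34) = 0.5292
−0.20·log₂(0.20) = 0.4644
−0.11·log₂(0.11) = 0.3503
−0.05·log₂(0.05) = 0.2161
−0.17·log₂(0.17) = 0.4346
−0.13·log₂(0.13) = 0.3826
Sum ≈ 2.3772 → 2.3772 bits.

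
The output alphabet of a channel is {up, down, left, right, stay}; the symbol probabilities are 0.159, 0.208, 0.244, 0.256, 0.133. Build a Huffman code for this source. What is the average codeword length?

2.292 bits/symbol

Repeatedly combine the two least-probable nodes; the expected code length is the sum of the merged weights.
merge 133/1000 + 159/1000 → 73/250
merge 26/125 + 61/250 → 113/250
merge 32/125 + 73/250 → 137/250
merge 113/250 + 137/250 → 1
L = 73/250 + 113/250 + 137/250 + 1 = 573/250 = 2.292 bits/symbol.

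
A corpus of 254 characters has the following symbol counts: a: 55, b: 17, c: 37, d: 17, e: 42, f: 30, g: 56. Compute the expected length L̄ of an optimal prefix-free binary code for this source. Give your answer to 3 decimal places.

Probabilities are the counts divided by 254.
Repeatedly combine the two least-probable nodes; the expected code length is the sum of the merged weights.
merge 17/254 + 17/254 → 17/127
merge 15/127 + 17/127 → 32/127
merge 37/254 + 21/127 → 79/254
merge 55/254 + 28/127 → 111/254
merge 32/127 + 79/254 → 143/254
merge 111/254 + 143/254 → 1
L = 17/127 + 32/127 + 79/254 + 111/254 + 143/254 + 1 = 685/254 ≈ 2.697 bits/symbol.

2.697 bits/symbol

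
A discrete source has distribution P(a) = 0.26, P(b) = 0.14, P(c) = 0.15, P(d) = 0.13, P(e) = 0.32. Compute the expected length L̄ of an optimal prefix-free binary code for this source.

2.27 bits/symbol

Repeatedly combine the two least-probable nodes; the expected code length is the sum of the merged weights.
merge 13/100 + 7/50 → 27/100
merge 3/20 + 13/50 → 41/100
merge 27/100 + 8/25 → 59/100
merge 41/100 + 59/100 → 1
L = 27/100 + 41/100 + 59/100 + 1 = 227/100 = 2.27 bits/symbol.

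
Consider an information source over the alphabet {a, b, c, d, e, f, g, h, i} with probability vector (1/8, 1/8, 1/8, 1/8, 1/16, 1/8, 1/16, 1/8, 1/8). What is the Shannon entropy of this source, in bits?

3.125 bits

Each probability is a power of 1/2, so log₂(1/p) is an integer.
H = Σ p·log₂(1/p) = 1/8·3 + 1/8·3 + 1/8·3 + 1/8·3 + 1/16·4 + 1/8·3 + 1/16·4 + 1/8·3 + 1/8·3 = 3.125 bits.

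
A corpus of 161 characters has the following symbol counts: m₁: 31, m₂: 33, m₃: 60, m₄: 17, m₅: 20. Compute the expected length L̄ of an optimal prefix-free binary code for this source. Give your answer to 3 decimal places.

2.230 bits/symbol

Probabilities are the counts divided by 161.
Repeatedly combine the two least-probable nodes; the expected code length is the sum of the merged weights.
merge 17/161 + 20/161 → 37/161
merge 31/161 + 33/161 → 64/161
merge 37/161 + 60/161 → 97/161
merge 64/161 + 97/161 → 1
L = 37/161 + 64/161 + 97/161 + 1 = 359/161 ≈ 2.230 bits/symbol.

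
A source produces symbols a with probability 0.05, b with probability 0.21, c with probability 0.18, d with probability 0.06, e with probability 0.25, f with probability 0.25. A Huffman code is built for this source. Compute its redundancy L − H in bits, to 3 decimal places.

Entropy H = −Σ p log₂ p ≈ 2.3778 bits.
Huffman merges: 1/20+3/50→11/100; 11/100+9/50→29/100; 21/100+1/4→23/50; 1/4+29/100→27/50; 23/50+27/50→1. L = 12/5 ≈ 2.4000.
L − H = 2.4000 − 2.3778 = 0.022 bits.

0.022 bits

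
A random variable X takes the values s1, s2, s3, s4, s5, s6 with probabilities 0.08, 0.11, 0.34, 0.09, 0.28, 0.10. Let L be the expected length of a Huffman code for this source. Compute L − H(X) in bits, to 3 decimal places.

Entropy H = −Σ p log₂ p ≈ 2.3300 bits.
Huffman merges: 2/25+9/100→17/100; 1/10+11/100→21/100; 17/100+21/100→19/50; 7/25+17/50→31/50; 19/50+31/50→1. L = 119/50 ≈ 2.3800.
L − H = 2.3800 − 2.3300 = 0.050 bits.

0.050 bits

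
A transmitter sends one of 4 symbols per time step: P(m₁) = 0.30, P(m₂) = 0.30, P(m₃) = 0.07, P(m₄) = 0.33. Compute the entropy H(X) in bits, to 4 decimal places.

1.8386 bits

H = −Σ pᵢ log₂ pᵢ.
−0.30·log₂(0.30) = 0.5211
−0.30·log₂(0.30) = 0.5211
−0.07·log₂(0.07) = 0.2686
−0.33·log₂(0.33) = 0.5278
Sum ≈ 1.8386 → 1.8386 bits.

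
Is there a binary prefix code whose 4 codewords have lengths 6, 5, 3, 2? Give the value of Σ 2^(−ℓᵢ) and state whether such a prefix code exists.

0.421875; yes

With common denominator 2^6 = 64: Σ 2^(−ℓᵢ) = 1/64 + 2/64 + 8/64 + 16/64 = 27/64 = 0.421875.
Kraft's inequality requires Σ ≤ 1; here Σ = 0.421875 ≤ 1, so such a prefix code exists.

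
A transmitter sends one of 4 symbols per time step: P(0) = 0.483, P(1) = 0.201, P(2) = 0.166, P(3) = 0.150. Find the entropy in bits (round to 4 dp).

1.8130 bits

H = −Σ pᵢ log₂ pᵢ.
−0.483·log₂(0.483) = 0.5071
−0.201·log₂(0.201) = 0.4653
−0.166·log₂(0.166) = 0.4301
−0.150·log₂(0.150) = 0.4105
Sum ≈ 1.8130 → 1.8130 bits.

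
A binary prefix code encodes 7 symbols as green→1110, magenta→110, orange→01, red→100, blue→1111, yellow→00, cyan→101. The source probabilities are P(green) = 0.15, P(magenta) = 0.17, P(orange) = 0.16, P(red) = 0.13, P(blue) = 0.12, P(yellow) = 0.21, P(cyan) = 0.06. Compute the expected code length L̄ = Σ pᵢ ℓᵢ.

2.9 bits/symbol

L̄ = Σ pᵢ·ℓᵢ = 0.15·4 + 0.17·3 + 0.16·2 + 0.13·3 + 0.12·4 + 0.21·2 + 0.06·3 = 2.9 bits/symbol.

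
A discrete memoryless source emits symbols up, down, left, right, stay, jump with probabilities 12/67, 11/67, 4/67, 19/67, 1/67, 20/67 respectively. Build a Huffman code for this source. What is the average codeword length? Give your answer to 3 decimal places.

Repeatedly combine the two least-probable nodes; the expected code length is the sum of the merged weights.
merge 1/67 + 4/67 → 5/67
merge 5/67 + 11/67 → 16/67
merge 12/67 + 16/67 → 28/67
merge 19/67 + 20/67 → 39/67
merge 28/67 + 39/67 → 1
L = 5/67 + 16/67 + 28/67 + 39/67 + 1 = 155/67 ≈ 2.313 bits/symbol.

2.313 bits/symbol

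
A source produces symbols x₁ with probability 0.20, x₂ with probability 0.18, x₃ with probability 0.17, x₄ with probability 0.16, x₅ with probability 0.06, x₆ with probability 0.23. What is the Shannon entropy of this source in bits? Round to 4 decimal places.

2.4985 bits

H = −Σ pᵢ log₂ pᵢ.
−0.20·log₂(0.20) = 0.4644
−0.18·log₂(0.18) = 0.4453
−0.17·log₂(0.17) = 0.4346
−0.16·log₂(0.16) = 0.4230
−0.06·log₂(0.06) = 0.2435
−0.23·log₂(0.23) = 0.4877
Sum ≈ 2.4985 → 2.4985 bits.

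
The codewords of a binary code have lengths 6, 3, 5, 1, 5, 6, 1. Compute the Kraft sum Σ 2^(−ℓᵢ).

1.21875

With common denominator 2^6 = 64: Σ 2^(−ℓᵢ) = 1/64 + 8/64 + 2/64 + 32/64 + 2/64 + 1/64 + 32/64 = 78/64 = 1.21875.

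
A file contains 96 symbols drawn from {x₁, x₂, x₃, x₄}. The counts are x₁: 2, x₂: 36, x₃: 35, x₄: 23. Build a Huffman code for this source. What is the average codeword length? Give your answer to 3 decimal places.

Probabilities are the counts divided by 96.
Repeatedly combine the two least-probable nodes; the expected code length is the sum of the merged weights.
merge 1/48 + 23/96 → 25/96
merge 25/96 + 35/96 → 5/8
merge 3/8 + 5/8 → 1
L = 25/96 + 5/8 + 1 = 181/96 ≈ 1.885 bits/symbol.

1.885 bits/symbol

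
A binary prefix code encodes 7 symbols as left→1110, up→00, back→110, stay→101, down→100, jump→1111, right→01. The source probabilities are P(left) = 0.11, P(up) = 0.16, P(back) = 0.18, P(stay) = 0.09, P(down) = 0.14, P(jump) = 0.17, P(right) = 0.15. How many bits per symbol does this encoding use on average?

L̄ = Σ pᵢ·ℓᵢ = 0.11·4 + 0.16·2 + 0.18·3 + 0.09·3 + 0.14·3 + 0.17·4 + 0.15·2 = 2.97 bits/symbol.

2.97 bits/symbol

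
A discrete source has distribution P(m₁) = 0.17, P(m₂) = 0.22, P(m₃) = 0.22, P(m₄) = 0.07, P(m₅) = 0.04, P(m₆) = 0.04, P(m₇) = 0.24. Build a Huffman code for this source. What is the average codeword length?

2.55 bits/symbol

Repeatedly combine the two least-probable nodes; the expected code length is the sum of the merged weights.
merge 1/25 + 1/25 → 2/25
merge 7/100 + 2/25 → 3/20
merge 3/20 + 17/100 → 8/25
merge 11/50 + 11/50 → 11/25
merge 6/25 + 8/25 → 14/25
merge 11/25 + 14/25 → 1
L = 2/25 + 3/20 + 8/25 + 11/25 + 14/25 + 1 = 51/20 = 2.55 bits/symbol.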